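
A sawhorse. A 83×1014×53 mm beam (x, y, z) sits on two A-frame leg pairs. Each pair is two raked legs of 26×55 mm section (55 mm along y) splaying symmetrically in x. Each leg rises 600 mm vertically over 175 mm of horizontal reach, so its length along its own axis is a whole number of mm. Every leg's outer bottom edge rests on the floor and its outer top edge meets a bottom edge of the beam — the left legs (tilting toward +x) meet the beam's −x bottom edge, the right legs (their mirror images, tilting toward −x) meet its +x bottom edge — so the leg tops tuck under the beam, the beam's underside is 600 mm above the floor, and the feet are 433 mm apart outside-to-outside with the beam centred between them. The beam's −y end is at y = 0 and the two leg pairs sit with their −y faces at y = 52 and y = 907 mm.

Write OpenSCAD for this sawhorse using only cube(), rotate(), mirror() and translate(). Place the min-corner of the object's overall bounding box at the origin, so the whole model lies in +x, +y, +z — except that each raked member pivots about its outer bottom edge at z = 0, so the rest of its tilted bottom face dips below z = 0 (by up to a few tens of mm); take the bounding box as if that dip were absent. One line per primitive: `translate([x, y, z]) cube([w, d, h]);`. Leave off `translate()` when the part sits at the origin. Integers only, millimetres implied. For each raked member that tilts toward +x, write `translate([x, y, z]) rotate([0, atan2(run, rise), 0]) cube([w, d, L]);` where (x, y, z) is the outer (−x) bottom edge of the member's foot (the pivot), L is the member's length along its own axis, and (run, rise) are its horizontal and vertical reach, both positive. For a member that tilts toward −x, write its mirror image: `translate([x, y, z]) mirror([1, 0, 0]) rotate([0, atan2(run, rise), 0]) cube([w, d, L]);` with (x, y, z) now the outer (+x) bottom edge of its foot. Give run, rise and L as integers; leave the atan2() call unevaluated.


translate([175, 0, 600]) cube([83, 1014, 53]);
translate([0, 52, 0]) rotate([0, atan2(175, 600), 0]) cube([26, 55, 625]);
translate([433, 52, 0]) mirror([1, 0, 0]) rotate([0, atan2(175, 600), 0]) cube([26, 55, 625]);
translate([0, 907, 0]) rotate([0, atan2(175, 600), 0]) cube([26, 55, 625]);
translate([433, 907, 0]) mirror([1, 0, 0]) rotate([0, atan2(175, 600), 0]) cube([26, 55, 625]);


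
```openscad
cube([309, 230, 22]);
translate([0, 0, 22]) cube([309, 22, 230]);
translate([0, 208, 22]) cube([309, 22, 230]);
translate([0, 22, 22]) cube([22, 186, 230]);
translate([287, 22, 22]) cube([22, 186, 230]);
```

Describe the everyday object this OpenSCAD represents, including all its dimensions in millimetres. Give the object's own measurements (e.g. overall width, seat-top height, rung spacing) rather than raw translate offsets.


An open-topped rectangular box: outside dimensions 309×230×252 mm, with a uniform wall and base thickness of 22 mm. The base is a full 309×230 slab on the floor; four walls sit on top of the base. The front and back walls (the −y and +y sides) span the full width; the two side walls fit between them.


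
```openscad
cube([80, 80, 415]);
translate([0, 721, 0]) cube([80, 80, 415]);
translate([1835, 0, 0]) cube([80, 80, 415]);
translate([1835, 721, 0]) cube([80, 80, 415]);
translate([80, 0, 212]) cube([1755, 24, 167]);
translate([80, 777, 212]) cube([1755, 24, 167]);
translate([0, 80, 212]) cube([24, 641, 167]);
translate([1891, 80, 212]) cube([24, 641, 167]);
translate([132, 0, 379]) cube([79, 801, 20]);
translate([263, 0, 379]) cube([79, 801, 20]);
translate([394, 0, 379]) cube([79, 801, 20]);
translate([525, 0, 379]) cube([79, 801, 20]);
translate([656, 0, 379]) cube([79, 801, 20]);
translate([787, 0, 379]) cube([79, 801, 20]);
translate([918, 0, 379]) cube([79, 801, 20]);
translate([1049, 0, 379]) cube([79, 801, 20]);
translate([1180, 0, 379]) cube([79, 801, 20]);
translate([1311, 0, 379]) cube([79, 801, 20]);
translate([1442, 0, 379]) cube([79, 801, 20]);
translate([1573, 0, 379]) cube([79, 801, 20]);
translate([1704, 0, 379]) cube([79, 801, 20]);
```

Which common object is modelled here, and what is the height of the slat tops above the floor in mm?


A bed frame. The slat-top height is 399 mm.

Four posts, four rails, and a row of slats — a bed frame. Slats sit on the rails at z = 212 + 167 = 379; with slat thickness 20, the top is 399 mm.


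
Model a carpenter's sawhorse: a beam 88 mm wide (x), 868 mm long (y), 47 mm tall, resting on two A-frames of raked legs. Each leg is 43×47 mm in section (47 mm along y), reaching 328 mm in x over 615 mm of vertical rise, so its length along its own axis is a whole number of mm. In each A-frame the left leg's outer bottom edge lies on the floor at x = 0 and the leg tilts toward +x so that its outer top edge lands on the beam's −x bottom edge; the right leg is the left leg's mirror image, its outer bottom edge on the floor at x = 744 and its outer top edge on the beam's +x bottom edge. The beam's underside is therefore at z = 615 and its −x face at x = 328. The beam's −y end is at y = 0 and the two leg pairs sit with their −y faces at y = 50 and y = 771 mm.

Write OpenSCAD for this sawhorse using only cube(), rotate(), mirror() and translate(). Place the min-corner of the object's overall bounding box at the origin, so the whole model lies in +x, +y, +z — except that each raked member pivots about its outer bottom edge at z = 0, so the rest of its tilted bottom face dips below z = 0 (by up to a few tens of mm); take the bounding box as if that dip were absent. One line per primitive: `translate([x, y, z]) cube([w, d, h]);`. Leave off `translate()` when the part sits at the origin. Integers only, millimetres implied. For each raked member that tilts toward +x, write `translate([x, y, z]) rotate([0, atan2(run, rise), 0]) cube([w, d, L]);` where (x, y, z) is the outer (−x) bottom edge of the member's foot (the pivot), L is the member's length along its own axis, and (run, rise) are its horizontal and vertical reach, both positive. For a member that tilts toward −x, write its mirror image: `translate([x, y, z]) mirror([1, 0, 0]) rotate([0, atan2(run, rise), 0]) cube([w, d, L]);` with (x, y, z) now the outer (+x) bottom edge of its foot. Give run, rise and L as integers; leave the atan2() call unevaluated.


translate([328, 0, 615]) cube([88, 868, 47]);
translate([0, 50, 0]) rotate([0, atan2(328, 615), 0]) cube([43, 47, 697]);
translate([744, 50, 0]) mirror([1, 0, 0]) rotate([0, atan2(328, 615), 0]) cube([43, 47, 697]);
translate([0, 771, 0]) rotate([0, atan2(328, 615), 0]) cube([43, 47, 697]);
translate([744, 771, 0]) mirror([1, 0, 0]) rotate([0, atan2(328, 615), 0]) cube([43, 47, 697]);


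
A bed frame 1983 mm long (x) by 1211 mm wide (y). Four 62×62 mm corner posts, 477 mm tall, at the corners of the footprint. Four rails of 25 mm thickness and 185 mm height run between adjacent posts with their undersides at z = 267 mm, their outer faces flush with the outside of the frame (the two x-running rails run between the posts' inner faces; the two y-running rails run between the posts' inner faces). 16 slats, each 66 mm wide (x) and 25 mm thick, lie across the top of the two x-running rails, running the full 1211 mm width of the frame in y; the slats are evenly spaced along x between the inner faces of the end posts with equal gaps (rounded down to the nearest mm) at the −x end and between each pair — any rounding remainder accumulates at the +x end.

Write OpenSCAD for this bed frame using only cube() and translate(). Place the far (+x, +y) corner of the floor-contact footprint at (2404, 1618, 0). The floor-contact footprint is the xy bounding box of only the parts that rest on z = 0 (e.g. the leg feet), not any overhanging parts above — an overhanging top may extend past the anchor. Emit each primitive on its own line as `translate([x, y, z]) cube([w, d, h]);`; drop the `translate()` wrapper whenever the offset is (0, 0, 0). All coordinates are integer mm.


// slat z = rail_z + rail_h = 267 + 185 = 452
// slat gap = ⌊(1859 − 16·66) / 17⌋ = 47
translate([421, 407, 0]) cube([62, 62, 477]);
translate([421, 1556, 0]) cube([62, 62, 477]);
translate([2342, 407, 0]) cube([62, 62, 477]);
translate([2342, 1556, 0]) cube([62, 62, 477]);
translate([483, 407, 267]) cube([1859, 25, 185]);
translate([483, 1593, 267]) cube([1859, 25, 185]);
translate([421, 469, 267]) cube([25, 1087, 185]);
translate([2379, 469, 267]) cube([25, 1087, 185]);
translate([530, 407, 452]) cube([66, 1211, 25]);
translate([643, 407, 452]) cube([66, 1211, 25]);
translate([756, 407, 452]) cube([66, 1211, 25]);
translate([869, 407, 452]) cube([66, 1211, 25]);
translate([982, 407, 452]) cube([66, 1211, 25]);
translate([1095, 407, 452]) cube([66, 1211, 25]);
translate([1208, 407, 452]) cube([66, 1211, 25]);
translate([1321, 407, 452]) cube([66, 1211, 25]);
translate([1434, 407, 452]) cube([66, 1211, 25]);
translate([1547, 407, 452]) cube([66, 1211, 25]);
translate([1660, 407, 452]) cube([66, 1211, 25]);
translate([1773, 407, 452]) cube([66, 1211, 25]);
translate([1886, 407, 452]) cube([66, 1211, 25]);
translate([1999, 407, 452]) cube([66, 1211, 25]);
translate([2112, 407, 452]) cube([66, 1211, 25]);
translate([2225, 407, 452]) cube([66, 1211, 25]);


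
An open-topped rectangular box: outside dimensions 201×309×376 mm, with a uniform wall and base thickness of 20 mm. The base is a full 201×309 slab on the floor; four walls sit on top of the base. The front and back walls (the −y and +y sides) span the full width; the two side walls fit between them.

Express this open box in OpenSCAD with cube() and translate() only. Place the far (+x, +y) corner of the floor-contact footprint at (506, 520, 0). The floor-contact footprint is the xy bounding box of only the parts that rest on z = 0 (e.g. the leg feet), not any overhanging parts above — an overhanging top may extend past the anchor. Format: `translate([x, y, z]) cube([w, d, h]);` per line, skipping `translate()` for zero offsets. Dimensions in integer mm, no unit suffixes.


translate([305, 211, 0]) cube([201, 309, 20]);
translate([305, 211, 20]) cube([201, 20, 356]);
translate([305, 500, 20]) cube([201, 20, 356]);
translate([305, 231, 20]) cube([20, 269, 356]);
translate([486, 231, 20]) cube([20, 269, 356]);


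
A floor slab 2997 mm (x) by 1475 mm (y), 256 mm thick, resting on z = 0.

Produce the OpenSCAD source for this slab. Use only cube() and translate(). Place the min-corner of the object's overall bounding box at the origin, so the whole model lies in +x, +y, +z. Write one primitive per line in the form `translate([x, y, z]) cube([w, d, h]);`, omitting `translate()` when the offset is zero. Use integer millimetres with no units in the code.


cube([2997, 1475, 256]);


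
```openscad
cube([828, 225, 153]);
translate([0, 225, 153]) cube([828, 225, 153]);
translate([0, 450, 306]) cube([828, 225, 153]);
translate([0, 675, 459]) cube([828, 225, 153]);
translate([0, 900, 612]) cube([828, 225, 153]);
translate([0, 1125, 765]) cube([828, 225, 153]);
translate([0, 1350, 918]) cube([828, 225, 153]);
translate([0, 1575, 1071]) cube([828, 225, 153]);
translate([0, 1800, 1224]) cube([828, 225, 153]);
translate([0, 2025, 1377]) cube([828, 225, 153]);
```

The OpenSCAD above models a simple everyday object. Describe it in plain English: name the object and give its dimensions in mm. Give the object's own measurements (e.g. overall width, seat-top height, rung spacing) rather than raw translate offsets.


A straight staircase of 10 solid steps. Each step is 828 mm wide (x), 225 mm deep (y, the going) and 153 mm tall (the rise). The first step rests on the floor; each subsequent step sits one going further in +y and one rise higher in +z, directly behind and above the previous step with no overlap.


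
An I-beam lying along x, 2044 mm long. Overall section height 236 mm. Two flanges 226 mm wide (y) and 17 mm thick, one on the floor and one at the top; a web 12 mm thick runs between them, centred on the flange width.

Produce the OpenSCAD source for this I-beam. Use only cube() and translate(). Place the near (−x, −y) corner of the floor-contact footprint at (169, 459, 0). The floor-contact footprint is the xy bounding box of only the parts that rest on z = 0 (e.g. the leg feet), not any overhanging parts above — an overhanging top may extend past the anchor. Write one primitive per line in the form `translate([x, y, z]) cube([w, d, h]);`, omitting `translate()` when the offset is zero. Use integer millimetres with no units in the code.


translate([169, 459, 0]) cube([2044, 226, 17]);
translate([169, 566, 17]) cube([2044, 12, 202]);
translate([169, 459, 219]) cube([2044, 226, 17]);


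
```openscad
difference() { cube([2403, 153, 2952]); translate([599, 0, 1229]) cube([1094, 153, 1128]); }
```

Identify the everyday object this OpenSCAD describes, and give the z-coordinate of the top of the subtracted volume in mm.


A wall with a window opening. The window head height is 2357 mm.

A wall with a rectangular opening subtracted — a window. Sill at z = 1229, opening 1128 mm tall, so the head is at 1229 + 1128 = 2357 mm.


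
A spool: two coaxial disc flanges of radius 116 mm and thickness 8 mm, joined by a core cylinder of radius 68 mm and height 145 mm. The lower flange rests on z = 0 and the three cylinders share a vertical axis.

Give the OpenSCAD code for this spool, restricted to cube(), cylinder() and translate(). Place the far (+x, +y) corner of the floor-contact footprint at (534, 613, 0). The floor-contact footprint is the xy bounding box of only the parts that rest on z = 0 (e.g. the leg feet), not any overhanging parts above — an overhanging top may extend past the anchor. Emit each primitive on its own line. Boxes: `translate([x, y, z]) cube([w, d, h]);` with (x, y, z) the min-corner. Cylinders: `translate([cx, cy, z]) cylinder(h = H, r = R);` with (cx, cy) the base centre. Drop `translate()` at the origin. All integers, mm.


translate([418, 497, 0]) cylinder(h = 8, r = 116);
translate([418, 497, 8]) cylinder(h = 145, r = 68);
translate([418, 497, 153]) cylinder(h = 8, r = 116);


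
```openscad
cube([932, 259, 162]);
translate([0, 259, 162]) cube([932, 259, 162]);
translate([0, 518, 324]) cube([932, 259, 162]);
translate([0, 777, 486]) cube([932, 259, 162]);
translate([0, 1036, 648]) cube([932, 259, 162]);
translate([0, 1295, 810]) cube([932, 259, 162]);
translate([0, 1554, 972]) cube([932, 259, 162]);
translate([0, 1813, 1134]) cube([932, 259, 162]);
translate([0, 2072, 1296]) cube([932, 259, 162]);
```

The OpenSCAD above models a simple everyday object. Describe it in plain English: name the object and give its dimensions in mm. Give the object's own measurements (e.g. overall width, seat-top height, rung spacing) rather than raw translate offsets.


A straight staircase of 9 solid steps. Each step is 932 mm wide (x), 259 mm deep (y, the going) and 162 mm tall (the rise). The first step rests on the floor; each subsequent step sits one going further in +y and one rise higher in +z, directly behind and above the previous step with no overlap.


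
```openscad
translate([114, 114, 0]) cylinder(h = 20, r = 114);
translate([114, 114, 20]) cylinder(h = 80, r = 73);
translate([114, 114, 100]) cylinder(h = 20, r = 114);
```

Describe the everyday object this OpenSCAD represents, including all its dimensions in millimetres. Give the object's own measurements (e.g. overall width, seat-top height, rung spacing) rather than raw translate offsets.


A spool: two coaxial disc flanges of radius 114 mm and thickness 20 mm, joined by a core cylinder of radius 73 mm and height 80 mm. The lower flange rests on z = 0 and the three cylinders share a vertical axis.


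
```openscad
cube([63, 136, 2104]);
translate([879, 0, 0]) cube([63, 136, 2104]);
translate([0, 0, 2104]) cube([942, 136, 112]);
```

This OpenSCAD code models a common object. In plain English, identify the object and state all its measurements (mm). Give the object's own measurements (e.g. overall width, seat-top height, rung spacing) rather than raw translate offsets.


A door frame. The clear opening is 816 mm wide and 2104 mm high. Two 63 mm wide jambs, 136 mm deep, stand either side of the opening from the floor to the top of the opening. A 112 mm thick head sits across the top of both jambs, spanning the full outside width of the frame.


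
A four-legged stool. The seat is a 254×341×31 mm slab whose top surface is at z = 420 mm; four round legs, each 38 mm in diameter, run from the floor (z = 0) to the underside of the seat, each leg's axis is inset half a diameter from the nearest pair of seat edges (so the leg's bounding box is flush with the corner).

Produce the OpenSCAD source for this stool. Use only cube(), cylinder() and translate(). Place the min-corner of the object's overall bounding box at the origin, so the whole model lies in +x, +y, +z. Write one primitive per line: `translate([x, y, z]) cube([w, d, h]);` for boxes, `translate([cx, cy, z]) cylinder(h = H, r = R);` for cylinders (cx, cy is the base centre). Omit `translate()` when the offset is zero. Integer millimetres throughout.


translate([0, 0, 389]) cube([254, 341, 31]);
translate([19, 19, 0]) cylinder(h = 389, r = 19);
translate([235, 19, 0]) cylinder(h = 389, r = 19);
translate([19, 322, 0]) cylinder(h = 389, r = 19);
translate([235, 322, 0]) cylinder(h = 389, r = 19);


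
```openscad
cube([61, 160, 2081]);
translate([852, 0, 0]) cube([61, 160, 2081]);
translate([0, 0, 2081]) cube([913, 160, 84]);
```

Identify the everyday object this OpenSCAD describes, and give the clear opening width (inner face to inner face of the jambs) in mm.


A door frame. The clear opening width is 791 mm.

Two 2081 mm tall posts with a header on top — a door frame. The left jamb is 61 mm wide at x = 0; the right jamb starts at x = 852. The clear opening is 852 − 61 = 791 mm.


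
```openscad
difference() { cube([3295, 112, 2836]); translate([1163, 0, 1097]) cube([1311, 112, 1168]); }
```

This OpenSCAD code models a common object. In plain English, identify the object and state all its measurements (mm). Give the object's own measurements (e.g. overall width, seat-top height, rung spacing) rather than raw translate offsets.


A wall 3295 mm long (x), 112 mm thick (y), 2836 mm tall, with a rectangular window opening cut through it. The opening is 1311 mm wide and 1168 mm tall; its sill is at z = 1097 mm and its near (−x) edge is 1163 mm from the wall's −x end. The opening passes through the full wall thickness.


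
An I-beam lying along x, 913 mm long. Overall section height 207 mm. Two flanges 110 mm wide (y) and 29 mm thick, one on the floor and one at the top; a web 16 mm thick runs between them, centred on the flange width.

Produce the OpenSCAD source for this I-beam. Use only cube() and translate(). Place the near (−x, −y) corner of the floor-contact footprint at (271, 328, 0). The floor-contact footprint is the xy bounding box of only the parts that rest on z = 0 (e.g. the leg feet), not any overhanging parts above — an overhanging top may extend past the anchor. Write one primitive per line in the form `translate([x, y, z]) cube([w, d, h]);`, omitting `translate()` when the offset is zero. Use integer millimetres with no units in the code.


translate([271, 328, 0]) cube([913, 110, 29]);
translate([271, 375, 29]) cube([913, 16, 149]);
translate([271, 328, 178]) cube([913, 110, 29]);


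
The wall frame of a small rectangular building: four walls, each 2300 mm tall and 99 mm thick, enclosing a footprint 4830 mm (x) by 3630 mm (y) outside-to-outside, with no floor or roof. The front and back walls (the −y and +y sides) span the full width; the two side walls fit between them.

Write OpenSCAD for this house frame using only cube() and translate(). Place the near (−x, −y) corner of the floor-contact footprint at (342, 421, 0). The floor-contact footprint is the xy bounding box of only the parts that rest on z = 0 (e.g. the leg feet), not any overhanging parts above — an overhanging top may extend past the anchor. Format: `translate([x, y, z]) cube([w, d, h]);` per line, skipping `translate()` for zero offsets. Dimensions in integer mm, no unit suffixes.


translate([342, 421, 0]) cube([4830, 99, 2300]);
translate([342, 3952, 0]) cube([4830, 99, 2300]);
translate([342, 520, 0]) cube([99, 3432, 2300]);
translate([5073, 520, 0]) cube([99, 3432, 2300]);


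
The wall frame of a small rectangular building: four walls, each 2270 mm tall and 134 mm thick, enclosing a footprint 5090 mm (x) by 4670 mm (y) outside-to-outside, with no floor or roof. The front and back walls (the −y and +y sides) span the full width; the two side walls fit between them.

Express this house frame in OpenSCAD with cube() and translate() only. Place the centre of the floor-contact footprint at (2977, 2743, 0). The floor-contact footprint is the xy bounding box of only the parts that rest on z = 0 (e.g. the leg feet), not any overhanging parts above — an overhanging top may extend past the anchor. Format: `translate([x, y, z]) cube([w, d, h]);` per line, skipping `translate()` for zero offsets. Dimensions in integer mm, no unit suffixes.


translate([432, 408, 0]) cube([5090, 134, 2270]);
translate([432, 4944, 0]) cube([5090, 134, 2270]);
translate([432, 542, 0]) cube([134, 4402, 2270]);
translate([5388, 542, 0]) cube([134, 4402, 2270]);


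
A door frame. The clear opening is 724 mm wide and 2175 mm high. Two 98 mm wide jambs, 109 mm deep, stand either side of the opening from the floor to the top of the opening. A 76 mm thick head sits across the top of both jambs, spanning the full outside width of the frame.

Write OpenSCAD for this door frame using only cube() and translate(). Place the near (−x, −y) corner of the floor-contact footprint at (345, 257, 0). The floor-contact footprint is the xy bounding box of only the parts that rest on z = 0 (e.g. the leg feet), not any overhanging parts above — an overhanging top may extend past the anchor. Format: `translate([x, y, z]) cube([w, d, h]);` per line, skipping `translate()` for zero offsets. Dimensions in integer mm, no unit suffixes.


translate([345, 257, 0]) cube([98, 109, 2175]);
translate([1167, 257, 0]) cube([98, 109, 2175]);
translate([345, 257, 2175]) cube([920, 109, 76]);


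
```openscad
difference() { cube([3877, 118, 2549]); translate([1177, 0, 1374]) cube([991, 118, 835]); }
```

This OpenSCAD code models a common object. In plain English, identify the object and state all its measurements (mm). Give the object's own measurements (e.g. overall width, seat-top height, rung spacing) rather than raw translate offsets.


A wall 3877 mm long (x), 118 mm thick (y), 2549 mm tall, with a rectangular window opening cut through it. The opening is 991 mm wide and 835 mm tall; its sill is at z = 1374 mm and its near (−x) edge is 1177 mm from the wall's −x end. The opening passes through the full wall thickness.


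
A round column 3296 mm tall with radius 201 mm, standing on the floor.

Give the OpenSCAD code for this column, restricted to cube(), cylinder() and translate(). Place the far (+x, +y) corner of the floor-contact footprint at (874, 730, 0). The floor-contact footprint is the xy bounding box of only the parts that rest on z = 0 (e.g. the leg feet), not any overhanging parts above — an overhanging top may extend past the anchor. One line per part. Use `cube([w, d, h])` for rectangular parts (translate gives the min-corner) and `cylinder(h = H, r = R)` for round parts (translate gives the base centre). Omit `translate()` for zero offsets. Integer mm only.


translate([673, 529, 0]) cylinder(h = 3296, r = 201);


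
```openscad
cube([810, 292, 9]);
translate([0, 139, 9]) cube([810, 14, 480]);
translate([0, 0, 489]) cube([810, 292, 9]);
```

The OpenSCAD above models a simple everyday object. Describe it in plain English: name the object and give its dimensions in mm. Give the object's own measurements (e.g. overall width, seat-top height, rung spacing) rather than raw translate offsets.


An I-beam lying along x, 810 mm long. Overall section height 498 mm. Two flanges 292 mm wide (y) and 9 mm thick, one on the floor and one at the top; a web 14 mm thick runs between them, centred on the flange width.


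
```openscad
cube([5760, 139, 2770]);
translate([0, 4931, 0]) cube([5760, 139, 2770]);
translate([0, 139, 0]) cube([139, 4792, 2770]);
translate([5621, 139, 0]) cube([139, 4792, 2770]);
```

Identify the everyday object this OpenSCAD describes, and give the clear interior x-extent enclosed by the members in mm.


A house (or room) frame. The interior width is 5482 mm.

Four 2770 mm walls enclosing a rectangle with no floor or roof — a room or house frame. Outside width is 5760 mm and wall thickness is 139 mm, so the interior width is 5760 − 2 × 139 = 5482 mm.


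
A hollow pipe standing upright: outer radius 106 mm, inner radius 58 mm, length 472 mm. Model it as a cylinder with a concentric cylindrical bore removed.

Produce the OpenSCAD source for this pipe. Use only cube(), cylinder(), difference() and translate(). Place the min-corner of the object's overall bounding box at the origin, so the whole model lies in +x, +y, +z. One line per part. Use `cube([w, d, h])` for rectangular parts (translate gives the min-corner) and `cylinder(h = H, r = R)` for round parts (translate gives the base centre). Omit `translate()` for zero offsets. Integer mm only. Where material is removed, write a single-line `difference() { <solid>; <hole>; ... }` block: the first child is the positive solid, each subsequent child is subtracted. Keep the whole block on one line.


difference() { translate([106, 106, 0]) cylinder(h = 472, r = 106); translate([106, 106, 0]) cylinder(h = 472, r = 58); }


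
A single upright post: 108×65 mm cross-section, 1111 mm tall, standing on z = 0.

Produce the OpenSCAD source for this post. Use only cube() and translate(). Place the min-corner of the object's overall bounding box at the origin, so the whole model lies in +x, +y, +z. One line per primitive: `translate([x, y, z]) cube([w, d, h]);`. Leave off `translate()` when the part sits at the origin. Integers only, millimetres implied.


cube([108, 65, 1111]);


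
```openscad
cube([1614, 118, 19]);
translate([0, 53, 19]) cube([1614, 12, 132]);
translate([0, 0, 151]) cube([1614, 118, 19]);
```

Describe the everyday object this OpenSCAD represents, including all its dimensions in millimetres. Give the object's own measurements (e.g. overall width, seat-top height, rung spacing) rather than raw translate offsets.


An I-beam lying along x, 1614 mm long. Overall section height 170 mm. Two flanges 118 mm wide (y) and 19 mm thick, one on the floor and one at the top; a web 12 mm thick runs between them, centred on the flange width.


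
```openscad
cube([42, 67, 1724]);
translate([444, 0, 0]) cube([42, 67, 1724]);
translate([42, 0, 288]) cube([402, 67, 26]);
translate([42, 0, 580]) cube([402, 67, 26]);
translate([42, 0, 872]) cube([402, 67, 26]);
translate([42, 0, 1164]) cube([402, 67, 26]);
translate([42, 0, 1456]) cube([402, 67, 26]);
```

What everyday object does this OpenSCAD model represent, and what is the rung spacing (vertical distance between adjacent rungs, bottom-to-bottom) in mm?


A ladder. The rung spacing is 292 mm.

Two tall 42×67 posts with 5 short bars between them — a ladder. Adjacent rungs sit at z = 288 and z = 580, so the spacing is 580 − 288 = 292 mm.


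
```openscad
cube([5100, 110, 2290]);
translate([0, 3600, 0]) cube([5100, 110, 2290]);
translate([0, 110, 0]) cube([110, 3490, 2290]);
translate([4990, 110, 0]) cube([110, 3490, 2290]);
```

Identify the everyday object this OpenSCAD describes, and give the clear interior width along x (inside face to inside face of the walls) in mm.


A house (or room) frame. The interior width is 4880 mm.

Four 2290 mm walls enclosing a rectangle with no floor or roof — a room or house frame. Outside width is 5100 mm and wall thickness is 110 mm, so the interior width is 5100 − 2 × 110 = 4880 mm.


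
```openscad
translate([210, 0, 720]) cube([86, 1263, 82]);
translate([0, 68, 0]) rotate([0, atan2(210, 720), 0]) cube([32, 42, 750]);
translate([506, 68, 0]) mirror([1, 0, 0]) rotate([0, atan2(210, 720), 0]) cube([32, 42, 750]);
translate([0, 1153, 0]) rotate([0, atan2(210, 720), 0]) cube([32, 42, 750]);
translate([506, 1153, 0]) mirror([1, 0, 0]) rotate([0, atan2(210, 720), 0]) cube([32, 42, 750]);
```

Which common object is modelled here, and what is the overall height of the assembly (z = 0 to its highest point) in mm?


A sawhorse. The overall height is 802 mm.

A beam across two mirrored pairs of raked legs — a sawhorse. The beam's underside is at z = 720 (matching the legs' vertical rise in atan2(210, 720)) and the beam is 82 mm tall, so its top is at 720 + 82 = 802 mm. The raked legs top out at the beam's underside, so that is the highest point.


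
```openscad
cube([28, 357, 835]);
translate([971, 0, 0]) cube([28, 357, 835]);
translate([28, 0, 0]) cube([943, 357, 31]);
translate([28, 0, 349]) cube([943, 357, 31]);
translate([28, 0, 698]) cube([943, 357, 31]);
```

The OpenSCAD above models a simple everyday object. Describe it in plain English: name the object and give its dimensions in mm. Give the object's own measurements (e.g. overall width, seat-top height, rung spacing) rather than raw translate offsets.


An open bookshelf. Two side panels, each 28 mm thick, 357 mm deep and 835 mm tall, stand 999 mm apart (outside-to-outside). Between them sit 3 shelves, each 31 mm thick and 357 mm deep, spanning the full gap between the sides. The bottom shelf rests on the floor (its underside at z = 0) and the clear gap between one shelf's top and the next shelf's underside is 318 mm.


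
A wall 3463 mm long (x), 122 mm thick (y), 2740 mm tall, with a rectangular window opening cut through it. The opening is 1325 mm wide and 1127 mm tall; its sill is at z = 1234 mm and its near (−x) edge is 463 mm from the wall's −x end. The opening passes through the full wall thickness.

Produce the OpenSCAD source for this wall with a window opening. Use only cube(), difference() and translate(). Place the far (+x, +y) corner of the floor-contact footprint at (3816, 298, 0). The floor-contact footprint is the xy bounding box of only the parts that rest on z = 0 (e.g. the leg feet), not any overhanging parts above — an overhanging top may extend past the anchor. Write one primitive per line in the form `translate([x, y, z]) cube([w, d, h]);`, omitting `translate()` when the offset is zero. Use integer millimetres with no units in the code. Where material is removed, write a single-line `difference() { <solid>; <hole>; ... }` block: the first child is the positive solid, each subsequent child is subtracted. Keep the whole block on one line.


difference() { translate([353, 176, 0]) cube([3463, 122, 2740]); translate([816, 176, 1234]) cube([1325, 122, 1127]); }


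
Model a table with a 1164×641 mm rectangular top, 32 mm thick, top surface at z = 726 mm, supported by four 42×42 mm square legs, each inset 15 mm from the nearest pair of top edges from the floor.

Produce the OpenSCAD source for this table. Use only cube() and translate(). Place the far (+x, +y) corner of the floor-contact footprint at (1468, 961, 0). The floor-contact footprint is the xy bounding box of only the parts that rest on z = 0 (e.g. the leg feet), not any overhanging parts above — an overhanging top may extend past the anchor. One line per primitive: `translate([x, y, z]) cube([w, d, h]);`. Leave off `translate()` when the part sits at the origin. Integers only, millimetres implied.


translate([319, 335, 694]) cube([1164, 641, 32]);
translate([334, 350, 0]) cube([42, 42, 694]);
translate([1426, 350, 0]) cube([42, 42, 694]);
translate([334, 919, 0]) cube([42, 42, 694]);
translate([1426, 919, 0]) cube([42, 42, 694]);


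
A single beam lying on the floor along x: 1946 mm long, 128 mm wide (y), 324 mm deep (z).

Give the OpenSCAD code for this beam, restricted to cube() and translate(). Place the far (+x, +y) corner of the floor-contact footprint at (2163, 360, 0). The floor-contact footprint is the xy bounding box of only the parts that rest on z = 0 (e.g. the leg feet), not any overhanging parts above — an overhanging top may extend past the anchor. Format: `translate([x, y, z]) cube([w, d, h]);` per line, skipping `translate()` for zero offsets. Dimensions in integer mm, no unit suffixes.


translate([217, 232, 0]) cube([1946, 128, 324]);


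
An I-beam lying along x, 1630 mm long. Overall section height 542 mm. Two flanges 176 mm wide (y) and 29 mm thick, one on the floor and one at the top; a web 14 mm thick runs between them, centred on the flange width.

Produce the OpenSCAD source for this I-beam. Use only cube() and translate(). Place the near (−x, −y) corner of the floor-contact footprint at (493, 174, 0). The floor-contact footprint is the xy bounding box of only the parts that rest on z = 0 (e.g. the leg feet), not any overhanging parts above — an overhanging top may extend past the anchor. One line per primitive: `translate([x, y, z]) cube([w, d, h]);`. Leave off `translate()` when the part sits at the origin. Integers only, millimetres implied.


translate([493, 174, 0]) cube([1630, 176, 29]);
translate([493, 255, 29]) cube([1630, 14, 484]);
translate([493, 174, 513]) cube([1630, 176, 29]);


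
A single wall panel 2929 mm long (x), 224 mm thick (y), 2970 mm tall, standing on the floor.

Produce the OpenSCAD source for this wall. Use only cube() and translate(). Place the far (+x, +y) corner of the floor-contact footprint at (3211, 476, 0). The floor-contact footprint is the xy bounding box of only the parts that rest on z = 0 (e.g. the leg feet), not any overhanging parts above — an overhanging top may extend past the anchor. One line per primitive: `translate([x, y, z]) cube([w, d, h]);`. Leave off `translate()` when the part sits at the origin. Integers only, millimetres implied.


translate([282, 252, 0]) cube([2929, 224, 2970]);


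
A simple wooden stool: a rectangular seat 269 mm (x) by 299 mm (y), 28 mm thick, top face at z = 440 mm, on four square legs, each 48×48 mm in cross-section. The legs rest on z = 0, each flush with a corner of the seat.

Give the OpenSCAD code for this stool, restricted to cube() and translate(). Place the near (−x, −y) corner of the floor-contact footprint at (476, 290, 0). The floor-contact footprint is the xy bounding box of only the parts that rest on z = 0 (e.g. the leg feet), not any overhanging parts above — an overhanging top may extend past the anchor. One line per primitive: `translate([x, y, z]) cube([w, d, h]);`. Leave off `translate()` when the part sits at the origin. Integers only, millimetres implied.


translate([476, 290, 412]) cube([269, 299, 28]);
translate([476, 290, 0]) cube([48, 48, 412]);
translate([697, 290, 0]) cube([48, 48, 412]);
translate([476, 541, 0]) cube([48, 48, 412]);
translate([697, 541, 0]) cube([48, 48, 412]);


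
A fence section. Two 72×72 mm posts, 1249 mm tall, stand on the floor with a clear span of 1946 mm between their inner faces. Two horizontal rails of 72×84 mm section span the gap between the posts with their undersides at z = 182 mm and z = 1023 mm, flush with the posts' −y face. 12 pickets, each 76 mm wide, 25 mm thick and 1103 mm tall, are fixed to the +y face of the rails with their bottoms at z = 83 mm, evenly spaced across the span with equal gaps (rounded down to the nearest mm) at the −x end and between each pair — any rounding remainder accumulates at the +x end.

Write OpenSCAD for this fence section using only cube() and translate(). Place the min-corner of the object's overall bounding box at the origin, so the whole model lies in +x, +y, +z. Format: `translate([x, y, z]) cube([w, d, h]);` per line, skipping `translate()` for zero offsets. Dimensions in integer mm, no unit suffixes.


cube([72, 72, 1249]);
translate([2018, 0, 0]) cube([72, 72, 1249]);
translate([72, 0, 182]) cube([1946, 72, 84]);
translate([72, 0, 1023]) cube([1946, 72, 84]);
translate([151, 72, 83]) cube([76, 25, 1103]);
translate([306, 72, 83]) cube([76, 25, 1103]);
translate([461, 72, 83]) cube([76, 25, 1103]);
translate([616, 72, 83]) cube([76, 25, 1103]);
translate([771, 72, 83]) cube([76, 25, 1103]);
translate([926, 72, 83]) cube([76, 25, 1103]);
translate([1081, 72, 83]) cube([76, 25, 1103]);
translate([1236, 72, 83]) cube([76, 25, 1103]);
translate([1391, 72, 83]) cube([76, 25, 1103]);
translate([1546, 72, 83]) cube([76, 25, 1103]);
translate([1701, 72, 83]) cube([76, 25, 1103]);
translate([1856, 72, 83]) cube([76, 25, 1103]);


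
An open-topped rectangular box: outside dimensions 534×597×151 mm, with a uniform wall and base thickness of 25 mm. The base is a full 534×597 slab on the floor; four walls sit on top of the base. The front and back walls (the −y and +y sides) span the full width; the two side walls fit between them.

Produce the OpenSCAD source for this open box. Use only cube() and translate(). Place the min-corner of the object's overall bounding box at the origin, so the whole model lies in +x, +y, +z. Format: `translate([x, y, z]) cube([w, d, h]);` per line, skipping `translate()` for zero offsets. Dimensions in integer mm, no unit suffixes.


cube([534, 597, 25]);
translate([0, 0, 25]) cube([534, 25, 126]);
translate([0, 572, 25]) cube([534, 25, 126]);
translate([0, 25, 25]) cube([25, 547, 126]);
translate([509, 25, 25]) cube([25, 547, 126]);


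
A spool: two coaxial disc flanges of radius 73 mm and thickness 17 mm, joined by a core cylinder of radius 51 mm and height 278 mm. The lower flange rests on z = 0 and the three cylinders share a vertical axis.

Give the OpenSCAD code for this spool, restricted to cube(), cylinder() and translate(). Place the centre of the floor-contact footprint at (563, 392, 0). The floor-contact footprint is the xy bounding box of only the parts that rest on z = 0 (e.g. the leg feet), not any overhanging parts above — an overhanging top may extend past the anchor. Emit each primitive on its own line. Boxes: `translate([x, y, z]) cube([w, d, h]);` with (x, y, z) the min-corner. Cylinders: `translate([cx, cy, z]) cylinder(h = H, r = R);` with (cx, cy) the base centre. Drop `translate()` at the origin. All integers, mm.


translate([563, 392, 0]) cylinder(h = 17, r = 73);
translate([563, 392, 17]) cylinder(h = 278, r = 51);
translate([563, 392, 295]) cylinder(h = 17, r = 73);


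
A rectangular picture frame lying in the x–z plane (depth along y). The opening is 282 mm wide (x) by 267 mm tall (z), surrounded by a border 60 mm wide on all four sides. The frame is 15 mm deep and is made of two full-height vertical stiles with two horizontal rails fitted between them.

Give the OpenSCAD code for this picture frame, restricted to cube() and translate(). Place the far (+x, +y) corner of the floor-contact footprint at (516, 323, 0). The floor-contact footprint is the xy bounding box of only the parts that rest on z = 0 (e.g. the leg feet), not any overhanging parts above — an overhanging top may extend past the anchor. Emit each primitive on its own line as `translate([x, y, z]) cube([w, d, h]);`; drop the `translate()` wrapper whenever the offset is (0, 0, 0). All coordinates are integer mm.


translate([114, 308, 0]) cube([60, 15, 387]);
translate([456, 308, 0]) cube([60, 15, 387]);
translate([174, 308, 0]) cube([282, 15, 60]);
translate([174, 308, 327]) cube([282, 15, 60]);


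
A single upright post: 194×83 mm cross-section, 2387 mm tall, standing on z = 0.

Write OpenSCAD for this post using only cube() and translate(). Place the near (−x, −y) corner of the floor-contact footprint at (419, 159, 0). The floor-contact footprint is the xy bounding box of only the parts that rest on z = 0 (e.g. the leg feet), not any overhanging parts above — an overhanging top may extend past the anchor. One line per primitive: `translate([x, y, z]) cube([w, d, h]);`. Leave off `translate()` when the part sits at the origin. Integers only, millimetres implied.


translate([419, 159, 0]) cube([194, 83, 2387]);
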